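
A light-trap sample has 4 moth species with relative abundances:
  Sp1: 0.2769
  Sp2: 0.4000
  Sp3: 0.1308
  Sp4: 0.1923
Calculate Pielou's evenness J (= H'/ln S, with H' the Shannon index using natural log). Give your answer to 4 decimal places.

0.9415

H' = −Σ pᵢ ln pᵢ = −((-0.355567) + (-0.366516) + (-0.266058) + (-0.317045)) = 1.305186 (working shown to 6 dp, full precision carried).
With S = 4 species, ln S = 1.386294, so J = 1.305186/1.386294 = 0.941493, i.e. 0.9415 to 4 decimal places.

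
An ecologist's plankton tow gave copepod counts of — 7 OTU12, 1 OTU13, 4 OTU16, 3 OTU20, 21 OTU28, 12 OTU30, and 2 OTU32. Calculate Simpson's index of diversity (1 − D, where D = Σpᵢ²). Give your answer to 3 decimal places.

0.734

Total N = 7+1+4+3+21+12+2 = 50, so the proportions are 0.14, 0.02, 0.08, 0.06, 0.42, 0.24, 0.04 (working shown to 5 dp, full precision carried).
D = 0.14² + 0.02² + 0.08² + 0.06² + 0.42² + 0.24² + 0.04² = 0.01960 + 0.00040 + 0.00640 + 0.00360 + 0.17640 + 0.05760 + 0.00160 = 0.26560.
So 1 − D = 0.73440, i.e. 0.734 to 3 decimal places.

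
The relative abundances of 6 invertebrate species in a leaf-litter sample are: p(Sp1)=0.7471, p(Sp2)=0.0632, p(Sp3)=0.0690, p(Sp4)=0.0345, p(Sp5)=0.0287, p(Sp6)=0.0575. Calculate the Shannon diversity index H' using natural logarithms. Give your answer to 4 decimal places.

0.9591

Each pᵢ ln pᵢ term (working shown to 6 dp, full precision carried): 0.7471×(-0.291556)=-0.217822, 0.0632×(-2.761451)=-0.174524, 0.069×(-2.673649)=-0.184482, 0.0345×(-3.366796)=-0.116154, 0.0287×(-3.550858)=-0.101910, 0.0575×(-2.855970)=-0.164218.
Sum = -0.959110, so H' = 0.9591.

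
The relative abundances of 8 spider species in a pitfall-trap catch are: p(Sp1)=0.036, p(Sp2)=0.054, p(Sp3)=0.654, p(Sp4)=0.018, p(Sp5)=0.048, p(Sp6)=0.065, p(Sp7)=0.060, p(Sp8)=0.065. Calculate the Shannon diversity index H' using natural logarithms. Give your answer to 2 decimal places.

Each pᵢ ln pᵢ term (working shown to 4 dp, full precision carried): 0.036×(-3.3242)=-0.1197, 0.054×(-2.9188)=-0.1576, 0.654×(-0.4246)=-0.2777, 0.018×(-4.0174)=-0.0723, 0.048×(-3.0366)=-0.1458, 0.065×(-2.7334)=-0.1777, 0.06×(-2.8134)=-0.1688, 0.065×(-2.7334)=-0.1777.
Sum = -1.2972, so H' = 1.30.

1.30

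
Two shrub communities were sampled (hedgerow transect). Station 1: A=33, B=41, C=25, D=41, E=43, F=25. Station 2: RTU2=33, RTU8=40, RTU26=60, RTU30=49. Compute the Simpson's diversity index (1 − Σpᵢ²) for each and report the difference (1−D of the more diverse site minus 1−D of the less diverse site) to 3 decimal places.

0.088

Station 1: N=208, proportions 0.15865, 0.19712, 0.12019, 0.19712, 0.20673, 0.12019, giving 1−D = 0.82549 (working shown to 5 dp, full precision carried).
Station 2: N=182, proportions 0.18132, 0.21978, 0.32967, 0.26923, giving 1−D = 0.73765.
Difference = |0.82549 − 0.73765| = 0.08784, i.e. 0.088 to 3 decimal places.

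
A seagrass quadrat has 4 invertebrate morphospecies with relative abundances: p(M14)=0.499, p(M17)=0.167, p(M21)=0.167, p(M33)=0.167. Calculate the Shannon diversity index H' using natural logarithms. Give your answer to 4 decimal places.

Each pᵢ ln pᵢ term (working shown to 8 dp, full precision carried): 0.499×(-0.69514918)=-0.34687944, 0.167×(-1.78976147)=-0.29889016, 0.167×(-1.78976147)=-0.29889016, 0.167×(-1.78976147)=-0.29889016.
Sum = -1.24354994, so H' = 1.2435.

1.2435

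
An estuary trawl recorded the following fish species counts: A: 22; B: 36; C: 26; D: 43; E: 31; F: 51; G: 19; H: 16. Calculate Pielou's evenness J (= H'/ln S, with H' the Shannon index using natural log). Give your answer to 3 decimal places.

0.967

Total N = 22+36+26+43+31+51+19+16 = 244, so the proportions are 0.09016, 0.14754, 0.10656, 0.17623, 0.12705, 0.20902, 0.07787, 0.06557 (working shown to 5 dp, full precision carried).
H' = −Σ pᵢ ln pᵢ = −((-0.21695) + (-0.28234) + (-0.23859) + (-0.30593) + (-0.26213) + (-0.32718) + (-0.19878) + (-0.17866)) = 2.01055.
With S = 8 species, ln S = 2.07944, so J = 2.01055/2.07944 = 0.96687, i.e. 0.967 to 3 decimal places.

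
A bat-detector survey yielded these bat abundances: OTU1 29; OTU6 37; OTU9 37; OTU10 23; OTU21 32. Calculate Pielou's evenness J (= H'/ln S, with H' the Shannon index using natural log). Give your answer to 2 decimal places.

Total N = 29+37+37+23+32 = 158, so the proportions are 0.1835, 0.2342, 0.2342, 0.1456, 0.2025 (working shown to 4 dp, full precision carried).
H' = −Σ pᵢ ln pᵢ = −((-0.3112) + (-0.3399) + (-0.3399) + (-0.2805) + (-0.3234)) = 1.5950.
With S = 5 species, ln S = 1.6094, so J = 1.5950/1.6094 = 0.9910, i.e. 0.99 to 2 decimal places.

0.99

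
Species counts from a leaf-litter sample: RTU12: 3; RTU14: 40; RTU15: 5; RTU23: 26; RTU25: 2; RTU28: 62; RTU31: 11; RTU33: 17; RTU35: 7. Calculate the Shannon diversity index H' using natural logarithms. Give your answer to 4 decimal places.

1.7484

Total N = 3+40+5+26+2+62+11+17+7 = 173, so the proportions are 0.017341, 0.231214, 0.028902, 0.150289, 0.011561, 0.358382, 0.063584, 0.098266, 0.040462 (working shown to 6 dp, full precision carried).
Each pᵢ ln pᵢ term: 0.017341×(-4.054679)=-0.070312, 0.231214×(-1.464412)=-0.338592, 0.028902×(-3.543854)=-0.102424, 0.150289×(-1.895195)=-0.284827, 0.011561×(-4.460144)=-0.051562, 0.358382×(-1.026157)=-0.367756, 0.063584×(-2.755396)=-0.175199, 0.098266×(-2.320078)=-0.227985, 0.040462×(-3.207381)=-0.129778.
Sum = -1.748435, so H' = 1.7484.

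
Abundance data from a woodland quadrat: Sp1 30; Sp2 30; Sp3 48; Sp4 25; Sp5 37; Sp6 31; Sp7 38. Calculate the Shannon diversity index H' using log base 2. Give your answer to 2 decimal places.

2.78

Total N = 30+30+48+25+37+31+38 = 239, so the proportions are 0.1255, 0.1255, 0.2008, 0.1046, 0.1548, 0.1297, 0.159 (working shown to 4 dp, full precision carried).
Each pᵢ log₂ pᵢ term: 0.1255×(-2.9940)=-0.3758, 0.1255×(-2.9940)=-0.3758, 0.2008×(-2.3159)=-0.4651, 0.1046×(-3.2570)=-0.3407, 0.1548×(-2.6914)=-0.4167, 0.1297×(-2.9467)=-0.3822, 0.159×(-2.6529)=-0.4218.
Sum = -2.7781, so H' = 2.78.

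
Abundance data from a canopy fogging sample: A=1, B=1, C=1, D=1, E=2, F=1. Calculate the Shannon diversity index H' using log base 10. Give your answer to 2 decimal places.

0.76

Total N = 1+1+1+1+2+1 = 7, so the proportions are 0.1429, 0.1429, 0.1429, 0.1429, 0.2857, 0.1429 (working shown to 4 dp, full precision carried).
Each pᵢ log₁₀ pᵢ term: 0.1429×(-0.8451)=-0.1207, 0.1429×(-0.8451)=-0.1207, 0.1429×(-0.8451)=-0.1207, 0.1429×(-0.8451)=-0.1207, 0.2857×(-0.5441)=-0.1554, 0.1429×(-0.8451)=-0.1207.
Sum = -0.7591, so H' = 0.76.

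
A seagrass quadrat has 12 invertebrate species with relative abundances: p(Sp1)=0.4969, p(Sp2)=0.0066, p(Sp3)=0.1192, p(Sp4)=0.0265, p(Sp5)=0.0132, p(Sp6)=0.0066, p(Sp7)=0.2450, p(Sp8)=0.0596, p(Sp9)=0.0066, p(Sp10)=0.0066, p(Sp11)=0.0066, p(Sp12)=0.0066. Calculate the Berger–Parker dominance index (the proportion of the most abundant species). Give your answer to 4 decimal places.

The largest proportion is 0.4969, i.e. d = 0.4969 to 4 decimal places.

0.4969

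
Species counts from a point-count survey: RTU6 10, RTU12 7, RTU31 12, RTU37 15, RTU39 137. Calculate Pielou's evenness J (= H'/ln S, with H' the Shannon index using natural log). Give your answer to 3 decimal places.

0.549

Total N = 10+7+12+15+137 = 181, so the proportions are 0.05525, 0.03867, 0.0663, 0.08287, 0.75691 (working shown to 5 dp, full precision carried).
H' = −Σ pᵢ ln pᵢ = −((-0.16000) + (-0.12579) + (-0.17991) + (-0.20639) + (-0.21081)) = 0.88289.
With S = 5 species, ln S = 1.60944, so J = 0.88289/1.60944 = 0.54857, i.e. 0.549 to 3 decimal places.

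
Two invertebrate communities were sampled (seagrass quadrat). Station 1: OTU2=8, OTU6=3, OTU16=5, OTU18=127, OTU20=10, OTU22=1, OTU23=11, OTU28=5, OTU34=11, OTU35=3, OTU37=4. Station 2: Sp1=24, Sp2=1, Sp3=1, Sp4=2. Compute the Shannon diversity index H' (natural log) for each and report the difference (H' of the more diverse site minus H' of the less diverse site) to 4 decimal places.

0.7637

Station 1: N=188, proportions 0.042553, 0.015957, 0.026596, 0.675532, 0.053191, 0.005319, 0.058511, 0.026596, 0.058511, 0.015957, 0.021277, giving H' = 1.322303 (working shown to 6 dp, full precision carried).
Station 2: N=28, proportions 0.857143, 0.035714, 0.035714, 0.071429, giving H' = 0.558648.
Difference = |1.322303 − 0.558648| = 0.763655, i.e. 0.7637 to 4 decimal places.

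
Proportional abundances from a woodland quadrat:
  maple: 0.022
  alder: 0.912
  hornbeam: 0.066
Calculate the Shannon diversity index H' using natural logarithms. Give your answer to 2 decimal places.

Each pᵢ ln pᵢ term (working shown to 4 dp, full precision carried): 0.022×(-3.8167)=-0.0840, 0.912×(-0.0921)=-0.0840, 0.066×(-2.7181)=-0.1794.
Sum = -0.3474, so H' = 0.35.

0.35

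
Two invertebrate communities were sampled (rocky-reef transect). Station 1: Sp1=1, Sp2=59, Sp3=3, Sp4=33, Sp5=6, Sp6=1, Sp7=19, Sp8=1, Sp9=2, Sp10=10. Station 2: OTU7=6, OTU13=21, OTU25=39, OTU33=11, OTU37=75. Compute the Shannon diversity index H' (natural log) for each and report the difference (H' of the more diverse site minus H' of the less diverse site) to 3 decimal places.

0.281

Station 1: N=135, proportions 0.007407, 0.437037, 0.022222, 0.244444, 0.044444, 0.007407, 0.140741, 0.007407, 0.014815, 0.074074, giving H' = 1.569257 (working shown to 6 dp, full precision carried).
Station 2: N=152, proportions 0.039474, 0.138158, 0.256579, 0.072368, 0.493421, giving H' = 1.288664.
Difference = |1.569257 − 1.288664| = 0.280593, i.e. 0.281 to 3 decimal places.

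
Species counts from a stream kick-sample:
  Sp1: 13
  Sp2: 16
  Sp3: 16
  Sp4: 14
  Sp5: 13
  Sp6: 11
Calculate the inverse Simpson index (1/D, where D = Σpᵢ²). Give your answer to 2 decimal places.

5.90

Total N = 13+16+16+14+13+11 = 83, so the proportions are 0.156627, 0.192771, 0.192771, 0.168675, 0.156627, 0.13253 (working shown to 6 dp, full precision carried).
D = 0.156627² + 0.192771² + 0.192771² + 0.168675² + 0.156627² + 0.13253² = 0.024532 + 0.037161 + 0.037161 + 0.028451 + 0.024532 + 0.017564 = 0.169400.
So 1/D = 5.9032, i.e. 5.90 to 2 decimal places.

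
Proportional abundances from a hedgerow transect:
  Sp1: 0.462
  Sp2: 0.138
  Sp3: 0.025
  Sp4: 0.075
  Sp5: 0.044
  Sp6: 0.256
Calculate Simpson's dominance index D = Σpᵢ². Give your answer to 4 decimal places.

D = 0.462² + 0.138² + 0.025² + 0.075² + 0.044² + 0.256² = 0.213444 + 0.019044 + 0.000625 + 0.005625 + 0.001936 + 0.065536 = 0.306210 (working shown to 6 dp, full precision carried).
To 4 decimal places, D = 0.3062.

0.3062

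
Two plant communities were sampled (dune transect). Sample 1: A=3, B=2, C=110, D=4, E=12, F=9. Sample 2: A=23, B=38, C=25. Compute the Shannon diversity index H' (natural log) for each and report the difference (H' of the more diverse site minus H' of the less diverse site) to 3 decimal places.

0.252

Sample 1: N=140, proportions 0.02143, 0.01429, 0.78571, 0.02857, 0.08571, 0.06429, giving H' = 0.82111 (working shown to 5 dp, full precision carried).
Sample 2: N=86, proportions 0.26744, 0.44186, 0.2907, giving H' = 1.07276.
Difference = |0.82111 − 1.07276| = 0.25165, i.e. 0.252 to 3 decimal places.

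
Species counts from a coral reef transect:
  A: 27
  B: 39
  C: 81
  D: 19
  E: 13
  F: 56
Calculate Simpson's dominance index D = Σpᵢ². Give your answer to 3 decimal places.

Total N = 27+39+81+19+13+56 = 235, so the proportions are 0.11489, 0.16596, 0.34468, 0.08085, 0.05532, 0.2383 (working shown to 5 dp, full precision carried).
D = 0.11489² + 0.16596² + 0.34468² + 0.08085² + 0.05532² + 0.2383² = 0.01320 + 0.02754 + 0.11880 + 0.00654 + 0.00306 + 0.05679 = 0.22593.
To 3 decimal places, D = 0.226.

0.226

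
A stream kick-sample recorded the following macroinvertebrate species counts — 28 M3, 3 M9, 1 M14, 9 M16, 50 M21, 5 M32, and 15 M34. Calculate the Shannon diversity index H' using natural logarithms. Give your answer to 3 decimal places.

Total N = 28+3+1+9+50+5+15 = 111, so the proportions are 0.25225, 0.02703, 0.00901, 0.08108, 0.45045, 0.04505, 0.13514 (working shown to 5 dp, full precision carried).
Each pᵢ ln pᵢ term: 0.25225×(-1.37733)=-0.34743, 0.02703×(-3.61092)=-0.09759, 0.00901×(-4.70953)=-0.04243, 0.08108×(-2.51231)=-0.20370, 0.45045×(-0.79751)=-0.35924, 0.04505×(-3.10009)=-0.13964, 0.13514×(-2.00148)=-0.27047.
Sum = -1.46051, so H' = 1.461.

1.461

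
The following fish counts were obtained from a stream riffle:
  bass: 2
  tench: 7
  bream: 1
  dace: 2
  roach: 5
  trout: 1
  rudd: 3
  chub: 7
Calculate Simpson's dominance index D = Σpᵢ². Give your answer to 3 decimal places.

Total N = 2+7+1+2+5+1+3+7 = 28, so the proportions are 0.07143, 0.25, 0.03571, 0.07143, 0.17857, 0.03571, 0.10714, 0.25 (working shown to 5 dp, full precision carried).
D = 0.07143² + 0.25² + 0.03571² + 0.07143² + 0.17857² + 0.03571² + 0.10714² + 0.25² = 0.00510 + 0.06250 + 0.00128 + 0.00510 + 0.03189 + 0.00128 + 0.01148 + 0.06250 = 0.18112.
To 3 decimal places, D = 0.181.

0.181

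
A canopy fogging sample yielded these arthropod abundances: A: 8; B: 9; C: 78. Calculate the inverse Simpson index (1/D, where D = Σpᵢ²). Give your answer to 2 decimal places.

Total N = 8+9+78 = 95, so the proportions are 0.08421, 0.09474, 0.82105 (working shown to 5 dp, full precision carried).
D = 0.08421² + 0.09474² + 0.82105² = 0.00709 + 0.00898 + 0.67413 = 0.69019.
So 1/D = 1.4489, i.e. 1.45 to 2 decimal places.

1.45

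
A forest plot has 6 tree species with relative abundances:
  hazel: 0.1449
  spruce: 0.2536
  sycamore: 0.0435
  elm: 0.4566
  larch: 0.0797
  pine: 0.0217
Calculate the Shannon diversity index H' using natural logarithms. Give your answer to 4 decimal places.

Each pᵢ ln pᵢ term (working shown to 6 dp, full precision carried): 0.1449×(-1.931711)=-0.279905, 0.2536×(-1.371997)=-0.347938, 0.0435×(-3.134994)=-0.136372, 0.4566×(-0.783948)=-0.357950, 0.0797×(-2.529486)=-0.201600, 0.0217×(-3.830443)=-0.083121.
Sum = -1.406887, so H' = 1.4069.

1.4069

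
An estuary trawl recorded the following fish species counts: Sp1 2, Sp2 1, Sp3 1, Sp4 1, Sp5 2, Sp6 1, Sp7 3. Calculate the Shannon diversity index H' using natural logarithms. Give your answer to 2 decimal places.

1.85

Total N = 2+1+1+1+2+1+3 = 11, so the proportions are 0.1818, 0.0909, 0.0909, 0.0909, 0.1818, 0.0909, 0.2727 (working shown to 4 dp, full precision carried).
Each pᵢ ln pᵢ term: 0.1818×(-1.7047)=-0.3100, 0.0909×(-2.3979)=-0.2180, 0.0909×(-2.3979)=-0.2180, 0.0909×(-2.3979)=-0.2180, 0.1818×(-1.7047)=-0.3100, 0.0909×(-2.3979)=-0.2180, 0.2727×(-1.2993)=-0.3543.
Sum = -1.8462, so H' = 1.85.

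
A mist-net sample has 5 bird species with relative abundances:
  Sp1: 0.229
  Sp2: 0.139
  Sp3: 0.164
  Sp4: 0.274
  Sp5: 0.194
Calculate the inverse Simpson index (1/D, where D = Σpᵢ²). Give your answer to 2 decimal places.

D = 0.229² + 0.139² + 0.164² + 0.274² + 0.194² = 0.052441 + 0.019321 + 0.026896 + 0.075076 + 0.037636 = 0.211370 (working shown to 6 dp, full precision carried).
So 1/D = 4.7310, i.e. 4.73 to 2 decimal places.

4.73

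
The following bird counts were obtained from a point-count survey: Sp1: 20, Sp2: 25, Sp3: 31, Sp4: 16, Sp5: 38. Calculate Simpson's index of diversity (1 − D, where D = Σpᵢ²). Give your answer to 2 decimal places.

Total N = 20+25+31+16+38 = 130, so the proportions are 0.1538, 0.1923, 0.2385, 0.1231, 0.2923 (working shown to 4 dp, full precision carried).
D = 0.1538² + 0.1923² + 0.2385² + 0.1231² + 0.2923² = 0.0237 + 0.0370 + 0.0569 + 0.0151 + 0.0854 = 0.2181.
So 1 − D = 0.7819, i.e. 0.78 to 2 decimal places.

0.78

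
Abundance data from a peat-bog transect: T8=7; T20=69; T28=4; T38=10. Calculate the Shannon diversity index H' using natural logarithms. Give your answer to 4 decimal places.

0.7849

Total N = 7+69+4+10 = 90, so the proportions are 0.077778, 0.766667, 0.044444, 0.111111 (working shown to 6 dp, full precision carried).
Each pᵢ ln pᵢ term: 0.077778×(-2.553900)=-0.198637, 0.766667×(-0.265703)=-0.203706, 0.044444×(-3.113515)=-0.138378, 0.111111×(-2.197225)=-0.244136.
Sum = -0.784857, so H' = 0.7849.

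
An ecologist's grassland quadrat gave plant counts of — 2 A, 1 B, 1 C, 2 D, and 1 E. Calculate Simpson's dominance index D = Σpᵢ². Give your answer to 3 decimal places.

0.224

Total N = 2+1+1+2+1 = 7, so the proportions are 0.28571, 0.14286, 0.14286, 0.28571, 0.14286 (working shown to 5 dp, full precision carried).
D = 0.28571² + 0.14286² + 0.14286² + 0.28571² + 0.14286² = 0.08163 + 0.02041 + 0.02041 + 0.08163 + 0.02041 = 0.22449.
To 3 decimal places, D = 0.224.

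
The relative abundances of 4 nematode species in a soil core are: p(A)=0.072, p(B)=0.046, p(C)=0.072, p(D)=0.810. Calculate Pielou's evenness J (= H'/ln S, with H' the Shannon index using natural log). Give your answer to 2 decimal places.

0.50

H' = −Σ pᵢ ln pᵢ = −((-0.1894) + (-0.1416) + (-0.1894) + (-0.1707)) = 0.6912 (working shown to 4 dp, full precision carried).
With S = 4 species, ln S = 1.3863, so J = 0.6912/1.3863 = 0.4986, i.e. 0.50 to 2 decimal places.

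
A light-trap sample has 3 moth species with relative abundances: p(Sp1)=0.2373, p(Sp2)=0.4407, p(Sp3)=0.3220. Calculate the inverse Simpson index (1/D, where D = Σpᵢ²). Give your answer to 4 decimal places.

D = 0.2373² + 0.4407² + 0.322² = 0.0563113 + 0.1942165 + 0.1036840 = 0.3542118 (working shown to 7 dp, full precision carried).
So 1/D = 2.823170, i.e. 2.8232 to 4 decimal places.

2.8232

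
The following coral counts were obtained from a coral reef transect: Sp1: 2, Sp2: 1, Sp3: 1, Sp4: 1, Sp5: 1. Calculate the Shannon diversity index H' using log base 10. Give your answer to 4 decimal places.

0.6778

Total N = 2+1+1+1+1 = 6, so the proportions are 0.333333, 0.166667, 0.166667, 0.166667, 0.166667 (working shown to 6 dp, full precision carried).
Each pᵢ log₁₀ pᵢ term: 0.333333×(-0.477121)=-0.159040, 0.166667×(-0.778151)=-0.129692, 0.166667×(-0.778151)=-0.129692, 0.166667×(-0.778151)=-0.129692, 0.166667×(-0.778151)=-0.129692.
Sum = -0.677808, so H' = 0.6778.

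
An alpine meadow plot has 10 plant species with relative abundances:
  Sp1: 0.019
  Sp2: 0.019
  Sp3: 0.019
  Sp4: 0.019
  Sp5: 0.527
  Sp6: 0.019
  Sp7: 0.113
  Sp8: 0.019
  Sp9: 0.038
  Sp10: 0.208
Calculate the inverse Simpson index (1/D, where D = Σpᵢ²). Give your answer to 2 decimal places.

D = 0.019² + 0.019² + 0.019² + 0.019² + 0.527² + 0.019² + 0.113² + 0.019² + 0.038² + 0.208² = 0.00036 + 0.00036 + 0.00036 + 0.00036 + 0.27773 + 0.00036 + 0.01277 + 0.00036 + 0.00144 + 0.04326 = 0.33737 (working shown to 5 dp, full precision carried).
So 1/D = 2.9641, i.e. 2.96 to 2 decimal places.

2.96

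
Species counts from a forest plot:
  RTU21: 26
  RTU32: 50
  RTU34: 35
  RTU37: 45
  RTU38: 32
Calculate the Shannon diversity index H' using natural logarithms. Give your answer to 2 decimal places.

1.58

Total N = 26+50+35+45+32 = 188, so the proportions are 0.1383, 0.266, 0.1862, 0.2394, 0.1702 (working shown to 4 dp, full precision carried).
Each pᵢ ln pᵢ term: 0.1383×(-1.9783)=-0.2736, 0.266×(-1.3244)=-0.3522, 0.1862×(-1.6811)=-0.3130, 0.2394×(-1.4298)=-0.3422, 0.1702×(-1.7707)=-0.3014.
Sum = -1.5824, so H' = 1.58.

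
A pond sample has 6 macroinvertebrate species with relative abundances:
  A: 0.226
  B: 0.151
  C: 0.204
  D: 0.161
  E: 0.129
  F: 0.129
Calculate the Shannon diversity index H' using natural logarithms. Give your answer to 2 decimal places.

1.77

Each pᵢ ln pᵢ term (working shown to 4 dp, full precision carried): 0.226×(-1.4872)=-0.3361, 0.151×(-1.8905)=-0.2855, 0.204×(-1.5896)=-0.3243, 0.161×(-1.8264)=-0.2940, 0.129×(-2.0479)=-0.2642, 0.129×(-2.0479)=-0.2642.
Sum = -1.7683, so H' = 1.77.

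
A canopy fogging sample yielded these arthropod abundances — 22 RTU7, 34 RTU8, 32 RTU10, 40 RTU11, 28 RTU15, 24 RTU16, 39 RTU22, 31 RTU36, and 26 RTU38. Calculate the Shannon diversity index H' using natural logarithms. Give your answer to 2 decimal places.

Total N = 22+34+32+40+28+24+39+31+26 = 276, so the proportions are 0.0797, 0.1232, 0.1159, 0.1449, 0.1014, 0.087, 0.1413, 0.1123, 0.0942 (working shown to 4 dp, full precision carried).
Each pᵢ ln pᵢ term: 0.0797×(-2.5294)=-0.2016, 0.1232×(-2.0940)=-0.2580, 0.1159×(-2.1547)=-0.2498, 0.1449×(-1.9315)=-0.2799, 0.1014×(-2.2882)=-0.2321, 0.087×(-2.4423)=-0.2124, 0.1413×(-1.9568)=-0.2765, 0.1123×(-2.1864)=-0.2456, 0.0942×(-2.3623)=-0.2225.
Sum = -2.1785, so H' = 2.18.

2.18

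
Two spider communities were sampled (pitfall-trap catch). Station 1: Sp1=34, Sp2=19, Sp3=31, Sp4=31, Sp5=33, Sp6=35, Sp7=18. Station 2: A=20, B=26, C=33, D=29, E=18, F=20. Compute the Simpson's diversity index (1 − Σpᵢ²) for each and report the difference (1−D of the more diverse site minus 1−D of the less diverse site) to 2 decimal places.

0.02

Station 1: N=201, proportions 0.1692, 0.0945, 0.1542, 0.1542, 0.1642, 0.1741, 0.0896, giving 1−D = 0.8496 (working shown to 4 dp, full precision carried).
Station 2: N=146, proportions 0.137, 0.1781, 0.226, 0.1986, 0.1233, 0.137, giving 1−D = 0.8250.
Difference = |0.8496 − 0.8250| = 0.0246, i.e. 0.02 to 2 decimal places.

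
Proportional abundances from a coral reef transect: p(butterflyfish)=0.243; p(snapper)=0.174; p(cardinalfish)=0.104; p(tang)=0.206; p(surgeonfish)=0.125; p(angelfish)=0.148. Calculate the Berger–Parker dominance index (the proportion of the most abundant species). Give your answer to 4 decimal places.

The largest proportion is 0.243, i.e. d = 0.2430 to 4 decimal places.

0.2430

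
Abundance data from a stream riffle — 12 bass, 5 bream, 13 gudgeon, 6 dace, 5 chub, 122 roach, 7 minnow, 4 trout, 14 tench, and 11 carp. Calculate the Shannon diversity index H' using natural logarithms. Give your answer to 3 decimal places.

Total N = 12+5+13+6+5+122+7+4+14+11 = 199, so the proportions are 0.0603, 0.02513, 0.06533, 0.03015, 0.02513, 0.61307, 0.03518, 0.0201, 0.07035, 0.05528 (working shown to 5 dp, full precision carried).
Each pᵢ ln pᵢ term: 0.0603×(-2.80840)=-0.16935, 0.02513×(-3.68387)=-0.09256, 0.06533×(-2.72836)=-0.17823, 0.03015×(-3.50155)=-0.10557, 0.02513×(-3.68387)=-0.09256, 0.61307×(-0.48928)=-0.29996, 0.03518×(-3.34739)=-0.11775, 0.0201×(-3.90701)=-0.07853, 0.07035×(-2.65425)=-0.18673, 0.05528×(-2.89541)=-0.16005.
Sum = -1.48130, so H' = 1.481.

1.481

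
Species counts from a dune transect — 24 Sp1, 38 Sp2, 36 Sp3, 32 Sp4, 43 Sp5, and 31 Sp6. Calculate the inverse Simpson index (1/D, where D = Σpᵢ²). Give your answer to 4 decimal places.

Total N = 24+38+36+32+43+31 = 204, so the proportions are 0.11764706, 0.18627451, 0.17647059, 0.15686275, 0.21078431, 0.15196078 (working shown to 8 dp, full precision carried).
D = 0.11764706² + 0.18627451² + 0.17647059² + 0.15686275² + 0.21078431² + 0.15196078² = 0.01384083 + 0.03469819 + 0.03114187 + 0.02460592 + 0.04443003 + 0.02309208 = 0.17180892.
So 1/D = 5.820420, i.e. 5.8204 to 4 decimal places.

5.8204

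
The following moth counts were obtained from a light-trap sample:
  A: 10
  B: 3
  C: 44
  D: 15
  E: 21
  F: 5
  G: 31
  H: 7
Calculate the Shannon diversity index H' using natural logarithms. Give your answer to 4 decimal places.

Total N = 10+3+44+15+21+5+31+7 = 136, so the proportions are 0.0735294, 0.0220588, 0.3235294, 0.1102941, 0.1544118, 0.0367647, 0.2279412, 0.0514706 (working shown to 7 dp, full precision carried).
Each pᵢ ln pᵢ term: 0.0735294×(-2.6100698)=-0.1919169, 0.0220588×(-3.8140426)=-0.0841333, 0.3235294×(-1.1284653)=-0.3650917, 0.1102941×(-2.2046047)=-0.2431549, 0.1544118×(-1.8681324)=-0.2884616, 0.0367647×(-3.3032170)=-0.1214418, 0.2279412×(-1.4786677)=-0.3370493, 0.0514706×(-2.9667447)=-0.1527001.
Sum = -1.7839496, so H' = 1.7839.

1.7839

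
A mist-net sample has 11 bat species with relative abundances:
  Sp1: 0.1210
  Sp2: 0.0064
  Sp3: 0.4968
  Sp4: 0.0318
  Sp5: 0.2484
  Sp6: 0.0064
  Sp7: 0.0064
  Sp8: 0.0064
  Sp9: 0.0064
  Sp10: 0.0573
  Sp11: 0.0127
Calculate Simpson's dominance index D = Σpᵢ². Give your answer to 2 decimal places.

D = 0.121² + 0.0064² + 0.4968² + 0.0318² + 0.2484² + 0.0064² + 0.0064² + 0.0064² + 0.0064² + 0.0573² + 0.0127² = 0.0146 + 0.0000 + 0.2468 + 0.0010 + 0.0617 + 0.0000 + 0.0000 + 0.0000 + 0.0000 + 0.0033 + 0.0002 = 0.3278 (working shown to 4 dp, full precision carried).
To 2 decimal places, D = 0.33.

0.33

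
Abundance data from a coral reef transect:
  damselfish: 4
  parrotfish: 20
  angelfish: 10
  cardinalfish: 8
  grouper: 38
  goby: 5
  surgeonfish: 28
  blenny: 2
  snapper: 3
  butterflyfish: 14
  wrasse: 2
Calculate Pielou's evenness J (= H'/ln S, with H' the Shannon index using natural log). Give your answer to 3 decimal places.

Total N = 4+20+10+8+38+5+28+2+3+14+2 = 134, so the proportions are 0.02985, 0.14925, 0.07463, 0.0597, 0.28358, 0.03731, 0.20896, 0.01493, 0.02239, 0.10448, 0.01493 (working shown to 5 dp, full precision carried).
H' = −Σ pᵢ ln pᵢ = −((-0.10482) + (-0.28390) + (-0.19368) + (-0.16826) + (-0.35739) + (-0.12270) + (-0.32715) + (-0.06276) + (-0.08506) + (-0.23599) + (-0.06276)) = 2.00445.
With S = 11 species, ln S = 2.39790, so J = 2.00445/2.39790 = 0.83592, i.e. 0.836 to 3 decimal places.

0.836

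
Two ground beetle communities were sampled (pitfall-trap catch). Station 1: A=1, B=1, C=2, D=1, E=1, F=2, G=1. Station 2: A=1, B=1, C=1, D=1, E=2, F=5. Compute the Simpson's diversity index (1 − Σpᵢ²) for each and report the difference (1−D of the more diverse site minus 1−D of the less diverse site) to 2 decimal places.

Station 1: N=9, proportions 0.1111, 0.1111, 0.2222, 0.1111, 0.1111, 0.2222, 0.1111, giving 1−D = 0.8395 (working shown to 4 dp, full precision carried).
Station 2: N=11, proportions 0.0909, 0.0909, 0.0909, 0.0909, 0.1818, 0.4545, giving 1−D = 0.7273.
Difference = |0.8395 − 0.7273| = 0.1122, i.e. 0.11 to 2 decimal places.

0.11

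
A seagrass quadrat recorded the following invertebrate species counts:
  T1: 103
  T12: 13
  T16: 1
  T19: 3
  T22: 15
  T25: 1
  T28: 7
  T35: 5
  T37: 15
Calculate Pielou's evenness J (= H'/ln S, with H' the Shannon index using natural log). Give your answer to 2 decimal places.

Total N = 103+13+1+3+15+1+7+5+15 = 163, so the proportions are 0.6319, 0.0798, 0.0061, 0.0184, 0.092, 0.0061, 0.0429, 0.0307, 0.092 (working shown to 4 dp, full precision carried).
H' = −Σ pᵢ ln pᵢ = −((-0.2901) + (-0.2017) + (-0.0313) + (-0.0735) + (-0.2195) + (-0.0313) + (-0.1352) + (-0.1069) + (-0.2195)) = 1.3089.
With S = 9 species, ln S = 2.1972, so J = 1.3089/2.1972 = 0.5957, i.e. 0.60 to 2 decimal places.

0.60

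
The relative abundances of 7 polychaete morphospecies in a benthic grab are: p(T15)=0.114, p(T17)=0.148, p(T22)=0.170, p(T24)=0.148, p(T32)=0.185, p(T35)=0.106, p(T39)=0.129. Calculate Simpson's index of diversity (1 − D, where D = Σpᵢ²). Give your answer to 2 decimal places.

0.85

D = 0.114² + 0.148² + 0.17² + 0.148² + 0.185² + 0.106² + 0.129² = 0.0130 + 0.0219 + 0.0289 + 0.0219 + 0.0342 + 0.0112 + 0.0166 = 0.1478 (working shown to 4 dp, full precision carried).
So 1 − D = 0.8522, i.e. 0.85 to 2 decimal places.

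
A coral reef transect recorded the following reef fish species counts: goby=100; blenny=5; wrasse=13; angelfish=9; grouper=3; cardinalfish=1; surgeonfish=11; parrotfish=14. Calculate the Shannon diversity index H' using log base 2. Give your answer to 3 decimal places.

Total N = 100+5+13+9+3+1+11+14 = 156, so the proportions are 0.64103, 0.03205, 0.08333, 0.05769, 0.01923, 0.00641, 0.07051, 0.08974 (working shown to 5 dp, full precision carried).
Each pᵢ log₂ pᵢ term: 0.64103×(-0.64155)=-0.41125, 0.03205×(-4.96347)=-0.15909, 0.08333×(-3.58496)=-0.29875, 0.05769×(-4.11548)=-0.23743, 0.01923×(-5.70044)=-0.10962, 0.00641×(-7.28540)=-0.04670, 0.07051×(-3.82597)=-0.26978, 0.08974×(-3.47805)=-0.31213.
Sum = -1.84475, so H' = 1.845.

1.845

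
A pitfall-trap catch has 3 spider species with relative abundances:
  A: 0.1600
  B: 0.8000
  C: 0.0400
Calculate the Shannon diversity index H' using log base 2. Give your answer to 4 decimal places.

0.8663

Each pᵢ log₂ pᵢ term (working shown to 6 dp, full precision carried): 0.16×(-2.643856)=-0.423017, 0.8×(-0.321928)=-0.257542, 0.04×(-4.643856)=-0.185754.
Sum = -0.866314, so H' = 0.8663.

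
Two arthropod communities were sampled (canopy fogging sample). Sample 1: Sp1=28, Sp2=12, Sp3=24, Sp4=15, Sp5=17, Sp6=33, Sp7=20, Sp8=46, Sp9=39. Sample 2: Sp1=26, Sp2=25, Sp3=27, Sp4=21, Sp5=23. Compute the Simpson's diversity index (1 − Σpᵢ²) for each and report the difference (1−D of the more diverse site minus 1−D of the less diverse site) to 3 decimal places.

0.071

Sample 1: N=234, proportions 0.11966, 0.05128, 0.10256, 0.0641, 0.07265, 0.14103, 0.08547, 0.19658, 0.16667, giving 1−D = 0.86953 (working shown to 5 dp, full precision carried).
Sample 2: N=122, proportions 0.21311, 0.20492, 0.22131, 0.17213, 0.18852, giving 1−D = 0.79844.
Difference = |0.86953 − 0.79844| = 0.07109, i.e. 0.071 to 3 decimal places.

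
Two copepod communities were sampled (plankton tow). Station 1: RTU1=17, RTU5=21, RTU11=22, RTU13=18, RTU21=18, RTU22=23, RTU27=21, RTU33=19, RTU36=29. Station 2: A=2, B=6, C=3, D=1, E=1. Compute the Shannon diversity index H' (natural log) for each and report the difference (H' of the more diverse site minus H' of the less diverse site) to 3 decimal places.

0.806

Station 1: N=188, proportions 0.09043, 0.1117, 0.11702, 0.09574, 0.09574, 0.12234, 0.1117, 0.10106, 0.15426, giving H' = 2.18430 (working shown to 5 dp, full precision carried).
Station 2: N=13, proportions 0.15385, 0.46154, 0.23077, 0.07692, 0.07692, giving H' = 1.37782.
Difference = |2.18430 − 1.37782| = 0.80648, i.e. 0.806 to 3 decimal places.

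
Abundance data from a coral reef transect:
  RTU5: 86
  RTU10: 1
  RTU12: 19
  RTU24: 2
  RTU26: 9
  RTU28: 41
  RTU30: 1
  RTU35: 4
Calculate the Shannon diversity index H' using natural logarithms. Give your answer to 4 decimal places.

Total N = 86+1+19+2+9+41+1+4 = 163, so the proportions are 0.527607, 0.006135, 0.116564, 0.01227, 0.055215, 0.251534, 0.006135, 0.02454 (working shown to 6 dp, full precision carried).
Each pᵢ ln pᵢ term: 0.527607×(-0.639403)=-0.337354, 0.006135×(-5.093750)=-0.031250, 0.116564×(-2.149311)=-0.250533, 0.01227×(-4.400603)=-0.053995, 0.055215×(-2.896526)=-0.159931, 0.251534×(-1.380178)=-0.347161, 0.006135×(-5.093750)=-0.031250, 0.02454×(-3.707456)=-0.090981.
Sum = -1.302455, so H' = 1.3025.

1.3025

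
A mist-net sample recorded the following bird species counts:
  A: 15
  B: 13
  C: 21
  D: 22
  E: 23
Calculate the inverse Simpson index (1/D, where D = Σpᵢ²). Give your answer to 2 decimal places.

4.78

Total N = 15+13+21+22+23 = 94, so the proportions are 0.159574, 0.138298, 0.223404, 0.234043, 0.244681 (working shown to 6 dp, full precision carried).
D = 0.159574² + 0.138298² + 0.223404² + 0.234043² + 0.244681² = 0.025464 + 0.019126 + 0.049909 + 0.054776 + 0.059869 = 0.209144.
So 1/D = 4.7814, i.e. 4.78 to 2 decimal places.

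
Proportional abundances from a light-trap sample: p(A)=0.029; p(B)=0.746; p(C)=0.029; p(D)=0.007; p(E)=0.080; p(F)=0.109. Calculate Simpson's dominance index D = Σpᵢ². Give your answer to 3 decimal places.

0.577

D = 0.029² + 0.746² + 0.029² + 0.007² + 0.08² + 0.109² = 0.00084 + 0.55652 + 0.00084 + 0.00005 + 0.00640 + 0.01188 = 0.57653 (working shown to 5 dp, full precision carried).
To 3 decimal places, D = 0.577.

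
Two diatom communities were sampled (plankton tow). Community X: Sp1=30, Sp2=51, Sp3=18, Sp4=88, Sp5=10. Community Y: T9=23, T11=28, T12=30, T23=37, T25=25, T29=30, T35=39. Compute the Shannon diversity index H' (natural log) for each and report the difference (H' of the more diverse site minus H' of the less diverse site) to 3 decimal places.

0.564

Community X: N=197, proportions 0.152284, 0.258883, 0.091371, 0.446701, 0.050761, giving H' = 1.366365 (working shown to 6 dp, full precision carried).
Community Y: N=212, proportions 0.108491, 0.132075, 0.141509, 0.174528, 0.117925, 0.141509, 0.183962, giving H' = 1.929960.
Difference = |1.366365 − 1.929960| = 0.563595, i.e. 0.564 to 3 decimal places.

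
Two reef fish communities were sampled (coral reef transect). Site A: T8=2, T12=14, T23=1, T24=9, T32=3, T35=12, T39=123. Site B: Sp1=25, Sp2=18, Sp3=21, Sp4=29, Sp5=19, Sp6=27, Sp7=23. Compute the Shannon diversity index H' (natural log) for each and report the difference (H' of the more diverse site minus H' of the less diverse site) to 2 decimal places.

1.00

Site A: N=164, proportions 0.0122, 0.0854, 0.0061, 0.0549, 0.0183, 0.0732, 0.75, giving H' = 0.9345 (working shown to 4 dp, full precision carried).
Site B: N=162, proportions 0.1543, 0.1111, 0.1296, 0.179, 0.1173, 0.1667, 0.142, giving H' = 1.9325.
Difference = |0.9345 − 1.9325| = 0.9980, i.e. 1.00 to 2 decimal places.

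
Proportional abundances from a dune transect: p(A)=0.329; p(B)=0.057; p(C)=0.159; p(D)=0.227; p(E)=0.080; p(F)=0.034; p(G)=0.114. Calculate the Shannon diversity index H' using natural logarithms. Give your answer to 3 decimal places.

1.723

Each pᵢ ln pᵢ term (working shown to 5 dp, full precision carried): 0.329×(-1.11170)=-0.36575, 0.057×(-2.86470)=-0.16329, 0.159×(-1.83885)=-0.29238, 0.227×(-1.48281)=-0.33660, 0.08×(-2.52573)=-0.20206, 0.034×(-3.38139)=-0.11497, 0.114×(-2.17156)=-0.24756.
Sum = -1.72259, so H' = 1.723.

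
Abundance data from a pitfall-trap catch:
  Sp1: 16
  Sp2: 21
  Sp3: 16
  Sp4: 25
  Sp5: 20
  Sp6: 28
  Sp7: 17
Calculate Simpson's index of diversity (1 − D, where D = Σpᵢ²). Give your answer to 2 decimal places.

0.85

Total N = 16+21+16+25+20+28+17 = 143, so the proportions are 0.1119, 0.1469, 0.1119, 0.1748, 0.1399, 0.1958, 0.1189 (working shown to 4 dp, full precision carried).
D = 0.1119² + 0.1469² + 0.1119² + 0.1748² + 0.1399² + 0.1958² + 0.1189² = 0.0125 + 0.0216 + 0.0125 + 0.0306 + 0.0196 + 0.0383 + 0.0141 = 0.1492.
So 1 − D = 0.8508, i.e. 0.85 to 2 decimal places.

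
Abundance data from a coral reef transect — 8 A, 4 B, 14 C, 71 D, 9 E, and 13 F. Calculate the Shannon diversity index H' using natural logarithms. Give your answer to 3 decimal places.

1.293

Total N = 8+4+14+71+9+13 = 119, so the proportions are 0.06723, 0.03361, 0.11765, 0.59664, 0.07563, 0.10924 (working shown to 5 dp, full precision carried).
Each pᵢ ln pᵢ term: 0.06723×(-2.69968)=-0.18149, 0.03361×(-3.39283)=-0.11404, 0.11765×(-2.14007)=-0.25177, 0.59664×(-0.51644)=-0.30813, 0.07563×(-2.58190)=-0.19527, 0.10924×(-2.21417)=-0.24188.
Sum = -1.29259, so H' = 1.293.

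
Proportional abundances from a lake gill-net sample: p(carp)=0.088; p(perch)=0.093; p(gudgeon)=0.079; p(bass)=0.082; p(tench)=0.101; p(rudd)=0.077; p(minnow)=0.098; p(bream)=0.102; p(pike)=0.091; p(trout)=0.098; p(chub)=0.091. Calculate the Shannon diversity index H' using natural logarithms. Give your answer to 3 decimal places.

2.394

Each pᵢ ln pᵢ term (working shown to 5 dp, full precision carried): 0.088×(-2.43042)=-0.21388, 0.093×(-2.37516)=-0.22089, 0.079×(-2.53831)=-0.20053, 0.082×(-2.50104)=-0.20508, 0.101×(-2.29263)=-0.23156, 0.077×(-2.56395)=-0.19742, 0.098×(-2.32279)=-0.22763, 0.102×(-2.28278)=-0.23284, 0.091×(-2.39690)=-0.21812, 0.098×(-2.32279)=-0.22763, 0.091×(-2.39690)=-0.21812.
Sum = -2.39370, so H' = 2.394.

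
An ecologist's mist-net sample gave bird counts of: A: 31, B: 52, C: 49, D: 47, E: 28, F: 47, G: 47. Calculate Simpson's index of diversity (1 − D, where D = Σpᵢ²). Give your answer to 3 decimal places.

Total N = 31+52+49+47+28+47+47 = 301, so the proportions are 0.10299, 0.17276, 0.16279, 0.15615, 0.09302, 0.15615, 0.15615 (working shown to 5 dp, full precision carried).
D = 0.10299² + 0.17276² + 0.16279² + 0.15615² + 0.09302² + 0.15615² + 0.15615² = 0.01061 + 0.02985 + 0.02650 + 0.02438 + 0.00865 + 0.02438 + 0.02438 = 0.14875.
So 1 − D = 0.85125, i.e. 0.851 to 3 decimal places.

0.851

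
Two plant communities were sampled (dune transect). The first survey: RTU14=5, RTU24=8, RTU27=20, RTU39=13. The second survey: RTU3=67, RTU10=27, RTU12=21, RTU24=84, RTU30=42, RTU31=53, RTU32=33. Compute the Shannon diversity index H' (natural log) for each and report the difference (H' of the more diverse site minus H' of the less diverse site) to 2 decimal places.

0.58

The first survey: N=46, proportions 0.1087, 0.1739, 0.4348, 0.2826, giving H' = 1.2647 (working shown to 4 dp, full precision carried).
The second survey: N=327, proportions 0.2049, 0.0826, 0.0642, 0.2569, 0.1284, 0.1621, 0.1009, giving H' = 1.8462.
Difference = |1.2647 − 1.8462| = 0.5815, i.e. 0.58 to 2 decimal places.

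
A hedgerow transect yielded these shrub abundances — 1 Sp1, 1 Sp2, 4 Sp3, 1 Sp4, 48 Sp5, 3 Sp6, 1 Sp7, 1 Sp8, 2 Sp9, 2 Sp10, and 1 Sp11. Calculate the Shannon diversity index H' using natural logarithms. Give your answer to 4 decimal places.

1.1370

Total N = 1+1+4+1+48+3+1+1+2+2+1 = 65, so the proportions are 0.015385, 0.015385, 0.061538, 0.015385, 0.738462, 0.046154, 0.015385, 0.015385, 0.030769, 0.030769, 0.015385 (working shown to 6 dp, full precision carried).
Each pᵢ ln pᵢ term: 0.015385×(-4.174387)=-0.064221, 0.015385×(-4.174387)=-0.064221, 0.061538×(-2.788093)=-0.171575, 0.015385×(-4.174387)=-0.064221, 0.738462×(-0.303186)=-0.223891, 0.046154×(-3.075775)=-0.141959, 0.015385×(-4.174387)=-0.064221, 0.015385×(-4.174387)=-0.064221, 0.030769×(-3.481240)=-0.107115, 0.030769×(-3.481240)=-0.107115, 0.015385×(-4.174387)=-0.064221.
Sum = -1.136983, so H' = 1.1370.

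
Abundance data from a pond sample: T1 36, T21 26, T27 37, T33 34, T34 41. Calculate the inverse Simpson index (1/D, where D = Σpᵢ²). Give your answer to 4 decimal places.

4.9006

Total N = 36+26+37+34+41 = 174, so the proportions are 0.20689655, 0.14942529, 0.21264368, 0.1954023, 0.23563218 (working shown to 8 dp, full precision carried).
D = 0.20689655² + 0.14942529² + 0.21264368² + 0.1954023² + 0.23563218² = 0.04280618 + 0.02232792 + 0.04521733 + 0.03818206 + 0.05552253 = 0.20405602.
So 1/D = 4.900615, i.e. 4.9006 to 4 decimal places.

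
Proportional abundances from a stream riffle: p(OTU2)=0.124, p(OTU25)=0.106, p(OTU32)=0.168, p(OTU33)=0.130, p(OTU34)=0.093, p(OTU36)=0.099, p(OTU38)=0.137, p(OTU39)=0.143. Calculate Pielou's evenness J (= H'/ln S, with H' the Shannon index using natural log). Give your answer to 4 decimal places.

0.9916

H' = −Σ pᵢ ln pᵢ = −((-0.258847) + (-0.237898) + (-0.299677) + (-0.265229) + (-0.220889) + (-0.228951) + (-0.272325) + (-0.278122)) = 2.061938 (working shown to 6 dp, full precision carried).
With S = 8 species, ln S = 2.079442, so J = 2.061938/2.079442 = 0.991582, i.e. 0.9916 to 4 decimal places.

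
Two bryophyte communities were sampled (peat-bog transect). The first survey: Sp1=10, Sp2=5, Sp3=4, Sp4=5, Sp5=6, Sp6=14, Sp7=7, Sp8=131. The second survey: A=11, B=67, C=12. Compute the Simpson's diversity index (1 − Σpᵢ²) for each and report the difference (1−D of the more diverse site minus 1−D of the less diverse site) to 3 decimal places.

The first survey: N=182, proportions 0.0549451, 0.0274725, 0.021978, 0.0274725, 0.032967, 0.0769231, 0.0384615, 0.7197802, giving 1−D = 0.4684217 (working shown to 7 dp, full precision carried).
The second survey: N=90, proportions 0.1222222, 0.7444444, 0.1333333, giving 1−D = 0.4130864.
Difference = |0.4684217 − 0.4130864| = 0.0553353, i.e. 0.055 to 3 decimal places.

0.055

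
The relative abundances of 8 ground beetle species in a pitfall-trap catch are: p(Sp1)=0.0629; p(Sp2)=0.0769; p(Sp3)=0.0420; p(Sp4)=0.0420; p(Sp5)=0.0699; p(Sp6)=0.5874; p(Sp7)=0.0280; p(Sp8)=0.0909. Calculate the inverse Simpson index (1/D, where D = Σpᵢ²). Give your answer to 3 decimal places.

2.686

D = 0.0629² + 0.0769² + 0.042² + 0.042² + 0.0699² + 0.5874² + 0.028² + 0.0909² = 0.003956 + 0.005914 + 0.001764 + 0.001764 + 0.004886 + 0.345039 + 0.000784 + 0.008263 = 0.372370 (working shown to 6 dp, full precision carried).
So 1/D = 2.68550, i.e. 2.686 to 3 decimal places.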